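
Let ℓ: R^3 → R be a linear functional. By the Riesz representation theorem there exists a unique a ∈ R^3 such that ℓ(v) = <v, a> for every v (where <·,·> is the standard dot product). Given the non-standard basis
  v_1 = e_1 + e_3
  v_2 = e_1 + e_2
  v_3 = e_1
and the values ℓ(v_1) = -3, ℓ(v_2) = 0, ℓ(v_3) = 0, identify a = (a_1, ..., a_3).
a = (0, 0, -3)

Write a = (a_1, ..., a_3) in the standard basis. For each basis vector v_i, ℓ(v_i) = <v_i, a> is a linear equation in the a_j's. Collect the n equations into a matrix system V a = ℓ, where row i of V is v_i (expressed in the standard basis). Since V is invertible (lower-triangular with 1s on the diagonal, up to permutation), solve by back-substitution:
  V =
[[1, 0, 1],
 [1, 1, 0],
 [1, 0, 0]]
  V a = (-3, 0, 0)
Solving gives a = (0, 0, -3).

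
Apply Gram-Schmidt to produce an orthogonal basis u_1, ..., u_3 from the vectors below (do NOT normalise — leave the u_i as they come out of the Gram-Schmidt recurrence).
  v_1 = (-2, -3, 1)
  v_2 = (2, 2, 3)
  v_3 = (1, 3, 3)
Orthogonal basis:
  u_1 = (-2, -3, 1)
  u_2 = (1, 1/2, 7/2)
  u_3 = (-209/189, 152/189, 38/189)

Apply the Gram-Schmidt recurrence
  u_1 = v_1
  u_i = v_i − Σ_{j<i} ((v_i · u_j) / (u_j · u_j)) · u_j.

Step by step this gives:
  u_1 = (-2, -3, 1)
  u_2 = (1, 1/2, 7/2)
  u_3 = (-209/189, 152/189, 38/189)

Orthogonality check:
  u_2 · u_1 = 0 (should be 0)
  u_3 · u_1 = 0 (should be 0)
  u_3 · u_2 = 0 (should be 0)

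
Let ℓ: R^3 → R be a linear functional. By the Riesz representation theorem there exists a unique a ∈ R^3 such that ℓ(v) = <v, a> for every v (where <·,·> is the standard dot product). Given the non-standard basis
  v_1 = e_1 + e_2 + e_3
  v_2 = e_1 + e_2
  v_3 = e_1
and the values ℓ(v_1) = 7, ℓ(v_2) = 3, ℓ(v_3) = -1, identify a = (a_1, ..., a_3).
a = (-1, 4, 4)

Write a = (a_1, ..., a_3) in the standard basis. For each basis vector v_i, ℓ(v_i) = <v_i, a> is a linear equation in the a_j's. Collect the n equations into a matrix system V a = ℓ, where row i of V is v_i (expressed in the standard basis). Since V is invertible (lower-triangular with 1s on the diagonal, up to permutation), solve by back-substitution:
  V =
[[1, 1, 1],
 [1, 1, 0],
 [1, 0, 0]]
  V a = (7, 3, -1)
Solving gives a = (-1, 4, 4).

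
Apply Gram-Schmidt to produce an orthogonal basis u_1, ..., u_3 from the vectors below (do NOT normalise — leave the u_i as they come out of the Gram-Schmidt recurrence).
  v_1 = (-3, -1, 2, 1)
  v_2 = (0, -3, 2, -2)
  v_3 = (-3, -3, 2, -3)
Orthogonal basis:
  u_1 = (-3, -1, 2, 1)
  u_2 = (1, -8/3, 4/3, -7/3)
  u_3 = (-156/115, 48/115, -116/115, -188/115)

Apply the Gram-Schmidt recurrence
  u_1 = v_1
  u_i = v_i − Σ_{j<i} ((v_i · u_j) / (u_j · u_j)) · u_j.

Step by step this gives:
  u_1 = (-3, -1, 2, 1)
  u_2 = (1, -8/3, 4/3, -7/3)
  u_3 = (-156/115, 48/115, -116/115, -188/115)

Orthogonality check:
  u_2 · u_1 = 0 (should be 0)
  u_3 · u_1 = 0 (should be 0)
  u_3 · u_2 = 0 (should be 0)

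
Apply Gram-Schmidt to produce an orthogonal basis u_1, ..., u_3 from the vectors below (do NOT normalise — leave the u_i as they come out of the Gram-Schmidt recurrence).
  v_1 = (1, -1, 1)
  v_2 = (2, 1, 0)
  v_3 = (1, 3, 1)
Orthogonal basis:
  u_1 = (1, -1, 1)
  u_2 = (5/3, 4/3, -1/3)
  u_3 = (-4/7, 8/7, 12/7)

Apply the Gram-Schmidt recurrence
  u_1 = v_1
  u_i = v_i − Σ_{j<i} ((v_i · u_j) / (u_j · u_j)) · u_j.

Step by step this gives:
  u_1 = (1, -1, 1)
  u_2 = (5/3, 4/3, -1/3)
  u_3 = (-4/7, 8/7, 12/7)

Orthogonality check:
  u_2 · u_1 = 0 (should be 0)
  u_3 · u_1 = 0 (should be 0)
  u_3 · u_2 = 0 (should be 0)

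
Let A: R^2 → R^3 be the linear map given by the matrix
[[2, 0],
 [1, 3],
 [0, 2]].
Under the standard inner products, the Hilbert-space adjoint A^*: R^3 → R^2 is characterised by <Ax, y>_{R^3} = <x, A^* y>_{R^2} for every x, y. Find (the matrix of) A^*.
A^* = A^T =
[[2, 1, 0],
 [0, 3, 2]]

For real matrices with standard dot products, the defining identity <Ax, y> = <x, A^* y> gives (Ax)^T y = x^T (A^*) y, i.e. x^T A^T y = x^T (A^*) y. Since this holds for all x, y, we must have A^* = A^T. Therefore
A^* =
[[2, 1, 0],
 [0, 3, 2]].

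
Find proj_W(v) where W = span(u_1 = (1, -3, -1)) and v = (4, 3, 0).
proj_W(v) = (-5/11, 15/11, 5/11)

Set up U = [u_1 | ... | u_1] ∈ R^(3×1). The projector onto W = col(U) is P = U (U^T U)^(-1) U^T.
Compute U^T U =
  [11],
and U^T v = (-5).
Solve U^T U · c = U^T v for the coefficients: c = (-5/11). The projection is proj_W(v) = U c.
Check: (v - proj_W(v)) · u_1 = 0  (should be 0).
Result: proj_W(v) = (-5/11, 15/11, 5/11).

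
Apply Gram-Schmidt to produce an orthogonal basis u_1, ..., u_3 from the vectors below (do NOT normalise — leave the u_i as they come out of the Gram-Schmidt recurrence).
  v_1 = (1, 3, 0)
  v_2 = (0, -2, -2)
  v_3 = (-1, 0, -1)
Orthogonal basis:
  u_1 = (1, 3, 0)
  u_2 = (3/5, -1/5, -2)
  u_3 = (-12/11, 4/11, -4/11)

Apply the Gram-Schmidt recurrence
  u_1 = v_1
  u_i = v_i − Σ_{j<i} ((v_i · u_j) / (u_j · u_j)) · u_j.

Step by step this gives:
  u_1 = (1, 3, 0)
  u_2 = (3/5, -1/5, -2)
  u_3 = (-12/11, 4/11, -4/11)

Orthogonality check:
  u_2 · u_1 = 0 (should be 0)
  u_3 · u_1 = 0 (should be 0)
  u_3 · u_2 = 0 (should be 0)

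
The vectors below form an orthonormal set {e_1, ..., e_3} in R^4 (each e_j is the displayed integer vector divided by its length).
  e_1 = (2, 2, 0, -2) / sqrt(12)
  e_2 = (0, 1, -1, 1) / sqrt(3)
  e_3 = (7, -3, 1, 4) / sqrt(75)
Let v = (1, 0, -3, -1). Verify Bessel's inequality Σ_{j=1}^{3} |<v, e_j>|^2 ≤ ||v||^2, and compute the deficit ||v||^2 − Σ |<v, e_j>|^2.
Σ |<v, e_j>|^2 = 8/3; ||v||^2 = 11; deficit = 25/3

Write each e_j = u_j / sqrt(<u_j, u_j>) where u_j is the displayed integer vector. Then <v, e_j> = <v, u_j> / sqrt(<u_j, u_j>), so |<v, e_j>|^2 = <v, u_j>^2 / <u_j, u_j>.
Coefficients: <v, e_1> = 4/sqrt(12), <v, e_2> = 2/sqrt(3), <v, e_3> = 0/sqrt(75).
Square and sum: Σ |<v, e_j>|^2 = 8/3.
Compute ||v||^2 = v·v = 11.
Deficit = 11 − 8/3 = 25/3 ≥ 0, confirming Bessel's inequality. (The deficit equals ||v − Σ <v,e_j> e_j||^2, the squared distance from v to span{e_j}.)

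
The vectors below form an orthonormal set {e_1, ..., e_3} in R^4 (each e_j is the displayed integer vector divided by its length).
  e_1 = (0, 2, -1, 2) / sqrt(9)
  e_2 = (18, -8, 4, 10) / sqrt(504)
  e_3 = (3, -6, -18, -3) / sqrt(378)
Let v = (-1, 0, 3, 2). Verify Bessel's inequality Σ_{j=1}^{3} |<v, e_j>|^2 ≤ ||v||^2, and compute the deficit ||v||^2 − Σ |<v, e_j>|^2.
Σ |<v, e_j>|^2 = 11; ||v||^2 = 14; deficit = 3

Write each e_j = u_j / sqrt(<u_j, u_j>) where u_j is the displayed integer vector. Then <v, e_j> = <v, u_j> / sqrt(<u_j, u_j>), so |<v, e_j>|^2 = <v, u_j>^2 / <u_j, u_j>.
Coefficients: <v, e_1> = 1/sqrt(9), <v, e_2> = 14/sqrt(504), <v, e_3> = -63/sqrt(378).
Square and sum: Σ |<v, e_j>|^2 = 11.
Compute ||v||^2 = v·v = 14.
Deficit = 14 − 11 = 3 ≥ 0, confirming Bessel's inequality. (The deficit equals ||v − Σ <v,e_j> e_j||^2, the squared distance from v to span{e_j}.)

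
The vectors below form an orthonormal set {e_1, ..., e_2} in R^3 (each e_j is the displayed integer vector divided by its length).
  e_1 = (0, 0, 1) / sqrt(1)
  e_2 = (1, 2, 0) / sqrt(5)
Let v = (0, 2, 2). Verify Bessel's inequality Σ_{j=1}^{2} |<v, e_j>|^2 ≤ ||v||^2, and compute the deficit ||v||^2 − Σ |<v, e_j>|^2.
Σ |<v, e_j>|^2 = 36/5; ||v||^2 = 8; deficit = 4/5

Write each e_j = u_j / sqrt(<u_j, u_j>) where u_j is the displayed integer vector. Then <v, e_j> = <v, u_j> / sqrt(<u_j, u_j>), so |<v, e_j>|^2 = <v, u_j>^2 / <u_j, u_j>.
Coefficients: <v, e_1> = 2/sqrt(1), <v, e_2> = 4/sqrt(5).
Square and sum: Σ |<v, e_j>|^2 = 36/5.
Compute ||v||^2 = v·v = 8.
Deficit = 8 − 36/5 = 4/5 ≥ 0, confirming Bessel's inequality. (The deficit equals ||v − Σ <v,e_j> e_j||^2, the squared distance from v to span{e_j}.)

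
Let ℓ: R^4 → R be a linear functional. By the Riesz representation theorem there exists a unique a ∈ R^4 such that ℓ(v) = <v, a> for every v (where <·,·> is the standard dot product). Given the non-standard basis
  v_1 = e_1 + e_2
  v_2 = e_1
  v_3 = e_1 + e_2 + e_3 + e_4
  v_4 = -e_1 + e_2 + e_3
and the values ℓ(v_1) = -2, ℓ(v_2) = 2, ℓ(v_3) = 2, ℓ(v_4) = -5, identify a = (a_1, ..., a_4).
a = (2, -4, 1, 3)

Write a = (a_1, ..., a_4) in the standard basis. For each basis vector v_i, ℓ(v_i) = <v_i, a> is a linear equation in the a_j's. Collect the n equations into a matrix system V a = ℓ, where row i of V is v_i (expressed in the standard basis). Since V is invertible (lower-triangular with 1s on the diagonal, up to permutation), solve by back-substitution:
  V =
[[1, 1, 0, 0],
 [1, 0, 0, 0],
 [1, 1, 1, 1],
 [-1, 1, 1, 0]]
  V a = (-2, 2, 2, -5)
Solving gives a = (2, -4, 1, 3).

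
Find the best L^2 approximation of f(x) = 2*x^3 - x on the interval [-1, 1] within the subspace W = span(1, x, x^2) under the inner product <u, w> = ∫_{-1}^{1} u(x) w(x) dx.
g(x) = x/5

The best approximation g ∈ W is the orthogonal projection of f onto W. Writing g = a_0 + a_1 x + a_2 x^2, the coefficients solve the normal equations G · a = b where
  G_{ij} = <φ_i, φ_j> and b_i = <f, φ_i>, with φ_0 = 1, φ_1 = x, φ_2 = x^2.
G =
  [2, 0, 2/3]
  [0, 2/3, 0]
  [2/3, 0, 2/5],
b = (0, 2/15, 0).
Solving gives a_0 = 0, a_1 = 1/5, a_2 = 0, so
  g(x) = x/5.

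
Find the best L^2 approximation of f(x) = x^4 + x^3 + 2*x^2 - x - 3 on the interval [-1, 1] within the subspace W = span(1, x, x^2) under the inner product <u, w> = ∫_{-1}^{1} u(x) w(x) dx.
g(x) = 20*x^2/7 - 2*x/5 - 108/35

The best approximation g ∈ W is the orthogonal projection of f onto W. Writing g = a_0 + a_1 x + a_2 x^2, the coefficients solve the normal equations G · a = b where
  G_{ij} = <φ_i, φ_j> and b_i = <f, φ_i>, with φ_0 = 1, φ_1 = x, φ_2 = x^2.
G =
  [2, 0, 2/3]
  [0, 2/3, 0]
  [2/3, 0, 2/5],
b = (-64/15, -4/15, -32/35).
Solving gives a_0 = -108/35, a_1 = -2/5, a_2 = 20/7, so
  g(x) = 20*x^2/7 - 2*x/5 - 108/35.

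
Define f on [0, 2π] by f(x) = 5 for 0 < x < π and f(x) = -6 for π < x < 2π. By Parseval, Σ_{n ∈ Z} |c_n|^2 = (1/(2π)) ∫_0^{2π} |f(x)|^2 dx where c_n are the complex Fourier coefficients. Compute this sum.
Σ |c_n|^2 = 61/2

Parseval equates the L^2 energy of f (normalised by 1/(2π)) with the ℓ^2 sum of its Fourier coefficients: (1/(2π)) ∫_0^{2π} |f|^2 = Σ |c_n|^2.
Compute the left side: (1/(2π)) [∫_0^π 5^2 dx + ∫_π^{2π} (-6)^2 dx] = (1/(2π)) · (25π + 36π) = (25 + 36)/2 = 61/2.
So Σ_{n ∈ Z} |c_n|^2 = 61/2.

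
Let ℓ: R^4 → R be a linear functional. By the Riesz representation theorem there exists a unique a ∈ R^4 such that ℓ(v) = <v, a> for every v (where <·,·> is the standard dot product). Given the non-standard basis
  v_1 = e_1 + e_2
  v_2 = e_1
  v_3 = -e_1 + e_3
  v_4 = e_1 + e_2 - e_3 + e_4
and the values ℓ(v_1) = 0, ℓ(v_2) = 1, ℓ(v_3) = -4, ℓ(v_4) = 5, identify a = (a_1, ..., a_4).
a = (1, -1, -3, 2)

Write a = (a_1, ..., a_4) in the standard basis. For each basis vector v_i, ℓ(v_i) = <v_i, a> is a linear equation in the a_j's. Collect the n equations into a matrix system V a = ℓ, where row i of V is v_i (expressed in the standard basis). Since V is invertible (lower-triangular with 1s on the diagonal, up to permutation), solve by back-substitution:
  V =
[[1, 1, 0, 0],
 [1, 0, 0, 0],
 [-1, 0, 1, 0],
 [1, 1, -1, 1]]
  V a = (0, 1, -4, 5)
Solving gives a = (1, -1, -3, 2).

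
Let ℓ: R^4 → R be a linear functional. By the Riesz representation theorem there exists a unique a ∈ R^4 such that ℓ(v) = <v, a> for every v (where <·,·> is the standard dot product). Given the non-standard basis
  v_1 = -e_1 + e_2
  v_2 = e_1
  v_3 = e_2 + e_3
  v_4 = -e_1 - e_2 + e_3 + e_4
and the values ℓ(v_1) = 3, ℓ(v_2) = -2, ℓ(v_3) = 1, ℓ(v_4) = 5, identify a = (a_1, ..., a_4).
a = (-2, 1, 0, 4)

Write a = (a_1, ..., a_4) in the standard basis. For each basis vector v_i, ℓ(v_i) = <v_i, a> is a linear equation in the a_j's. Collect the n equations into a matrix system V a = ℓ, where row i of V is v_i (expressed in the standard basis). Since V is invertible (lower-triangular with 1s on the diagonal, up to permutation), solve by back-substitution:
  V =
[[-1, 1, 0, 0],
 [1, 0, 0, 0],
 [0, 1, 1, 0],
 [-1, -1, 1, 1]]
  V a = (3, -2, 1, 5)
Solving gives a = (-2, 1, 0, 4).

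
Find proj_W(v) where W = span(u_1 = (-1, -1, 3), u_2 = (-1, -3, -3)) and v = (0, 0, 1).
proj_W(v) = (-3/23, 3/46, 45/46)

Set up U = [u_1 | ... | u_2] ∈ R^(3×2). The projector onto W = col(U) is P = U (U^T U)^(-1) U^T.
Compute U^T U =
  [11, -5]
  [-5, 19],
and U^T v = (3, -3).
Solve U^T U · c = U^T v for the coefficients: c = (21/92, -9/92). The projection is proj_W(v) = U c.
Check: (v - proj_W(v)) · u_1 = 0  (should be 0).
Check: (v - proj_W(v)) · u_2 = 0  (should be 0).
Result: proj_W(v) = (-3/23, 3/46, 45/46).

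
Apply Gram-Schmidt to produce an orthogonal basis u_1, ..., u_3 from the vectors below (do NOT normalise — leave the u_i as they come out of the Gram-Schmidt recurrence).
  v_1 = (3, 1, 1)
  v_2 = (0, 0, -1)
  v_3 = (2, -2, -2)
Orthogonal basis:
  u_1 = (3, 1, 1)
  u_2 = (3/11, 1/11, -10/11)
  u_3 = (4/5, -12/5, 0)

Apply the Gram-Schmidt recurrence
  u_1 = v_1
  u_i = v_i − Σ_{j<i} ((v_i · u_j) / (u_j · u_j)) · u_j.

Step by step this gives:
  u_1 = (3, 1, 1)
  u_2 = (3/11, 1/11, -10/11)
  u_3 = (4/5, -12/5, 0)

Orthogonality check:
  u_2 · u_1 = 0 (should be 0)
  u_3 · u_1 = 0 (should be 0)
  u_3 · u_2 = 0 (should be 0)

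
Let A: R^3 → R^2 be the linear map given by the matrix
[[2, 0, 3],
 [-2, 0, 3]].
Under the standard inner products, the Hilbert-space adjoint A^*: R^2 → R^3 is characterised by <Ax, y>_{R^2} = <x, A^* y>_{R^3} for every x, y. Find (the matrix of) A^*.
A^* = A^T =
[[2, -2],
 [0, 0],
 [3, 3]]

For real matrices with standard dot products, the defining identity <Ax, y> = <x, A^* y> gives (Ax)^T y = x^T (A^*) y, i.e. x^T A^T y = x^T (A^*) y. Since this holds for all x, y, we must have A^* = A^T. Therefore
A^* =
[[2, -2],
 [0, 0],
 [3, 3]].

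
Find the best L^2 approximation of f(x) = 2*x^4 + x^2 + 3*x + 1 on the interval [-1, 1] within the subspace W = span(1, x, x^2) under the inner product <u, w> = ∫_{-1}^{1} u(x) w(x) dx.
g(x) = 19*x^2/7 + 3*x + 29/35

The best approximation g ∈ W is the orthogonal projection of f onto W. Writing g = a_0 + a_1 x + a_2 x^2, the coefficients solve the normal equations G · a = b where
  G_{ij} = <φ_i, φ_j> and b_i = <f, φ_i>, with φ_0 = 1, φ_1 = x, φ_2 = x^2.
G =
  [2, 0, 2/3]
  [0, 2/3, 0]
  [2/3, 0, 2/5],
b = (52/15, 2, 172/105).
Solving gives a_0 = 29/35, a_1 = 3, a_2 = 19/7, so
  g(x) = 19*x^2/7 + 3*x + 29/35.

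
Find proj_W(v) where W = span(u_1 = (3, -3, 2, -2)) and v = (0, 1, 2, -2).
proj_W(v) = (15/26, -15/26, 5/13, -5/13)

Set up U = [u_1 | ... | u_1] ∈ R^(4×1). The projector onto W = col(U) is P = U (U^T U)^(-1) U^T.
Compute U^T U =
  [26],
and U^T v = (5).
Solve U^T U · c = U^T v for the coefficients: c = (5/26). The projection is proj_W(v) = U c.
Check: (v - proj_W(v)) · u_1 = 0  (should be 0).
Result: proj_W(v) = (15/26, -15/26, 5/13, -5/13).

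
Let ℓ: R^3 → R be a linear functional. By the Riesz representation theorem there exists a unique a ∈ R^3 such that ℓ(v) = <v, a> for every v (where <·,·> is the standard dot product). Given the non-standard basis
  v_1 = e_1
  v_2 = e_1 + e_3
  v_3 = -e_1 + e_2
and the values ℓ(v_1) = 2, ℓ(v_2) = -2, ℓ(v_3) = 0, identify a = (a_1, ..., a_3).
a = (2, 2, -4)

Write a = (a_1, ..., a_3) in the standard basis. For each basis vector v_i, ℓ(v_i) = <v_i, a> is a linear equation in the a_j's. Collect the n equations into a matrix system V a = ℓ, where row i of V is v_i (expressed in the standard basis). Since V is invertible (lower-triangular with 1s on the diagonal, up to permutation), solve by back-substitution:
  V =
[[1, 0, 0],
 [1, 0, 1],
 [-1, 1, 0]]
  V a = (2, -2, 0)
Solving gives a = (2, 2, -4).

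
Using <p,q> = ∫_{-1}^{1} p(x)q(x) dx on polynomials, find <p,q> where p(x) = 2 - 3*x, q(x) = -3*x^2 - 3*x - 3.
<p,q> = -10

Expand the product: p(x)·q(x) = 9*x^3 + 3*x^2 + 3*x - 6.
∫_{-1}^{1} of each monomial x^k gives [2/(k+1) if k even, 0 if k odd]. Integrating term-by-term (or equivalently evaluating the antiderivative F(x) = 9*x^4/4 + x^3 + 3*x^2/2 - 6*x at the endpoints):
  F(1) − F(−1) = -5/4 − (35/4) = -10.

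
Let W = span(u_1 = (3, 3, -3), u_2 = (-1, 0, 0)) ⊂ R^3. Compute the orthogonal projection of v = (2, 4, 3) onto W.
proj_W(v) = (2, 1/2, -1/2)

Set up U = [u_1 | ... | u_2] ∈ R^(3×2). The projector onto W = col(U) is P = U (U^T U)^(-1) U^T.
Compute U^T U =
  [27, -3]
  [-3, 1],
and U^T v = (9, -2).
Solve U^T U · c = U^T v for the coefficients: c = (1/6, -3/2). The projection is proj_W(v) = U c.
Check: (v - proj_W(v)) · u_1 = 0  (should be 0).
Check: (v - proj_W(v)) · u_2 = 0  (should be 0).
Result: proj_W(v) = (2, 1/2, -1/2).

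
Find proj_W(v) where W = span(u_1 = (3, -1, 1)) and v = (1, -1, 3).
proj_W(v) = (21/11, -7/11, 7/11)

Set up U = [u_1 | ... | u_1] ∈ R^(3×1). The projector onto W = col(U) is P = U (U^T U)^(-1) U^T.
Compute U^T U =
  [11],
and U^T v = (7).
Solve U^T U · c = U^T v for the coefficients: c = (7/11). The projection is proj_W(v) = U c.
Check: (v - proj_W(v)) · u_1 = 0  (should be 0).
Result: proj_W(v) = (21/11, -7/11, 7/11).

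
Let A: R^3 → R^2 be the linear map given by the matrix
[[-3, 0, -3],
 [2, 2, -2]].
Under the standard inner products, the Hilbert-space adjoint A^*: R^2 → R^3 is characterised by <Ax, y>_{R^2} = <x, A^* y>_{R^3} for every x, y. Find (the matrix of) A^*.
A^* = A^T =
[[-3, 2],
 [0, 2],
 [-3, -2]]

For real matrices with standard dot products, the defining identity <Ax, y> = <x, A^* y> gives (Ax)^T y = x^T (A^*) y, i.e. x^T A^T y = x^T (A^*) y. Since this holds for all x, y, we must have A^* = A^T. Therefore
A^* =
[[-3, 2],
 [0, 2],
 [-3, -2]].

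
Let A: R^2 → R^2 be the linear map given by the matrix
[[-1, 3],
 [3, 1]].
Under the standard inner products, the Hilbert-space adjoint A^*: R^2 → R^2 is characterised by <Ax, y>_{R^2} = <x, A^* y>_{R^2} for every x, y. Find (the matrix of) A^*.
A^* = A^T =
[[-1, 3],
 [3, 1]]

For real matrices with standard dot products, the defining identity <Ax, y> = <x, A^* y> gives (Ax)^T y = x^T (A^*) y, i.e. x^T A^T y = x^T (A^*) y. Since this holds for all x, y, we must have A^* = A^T. Therefore
A^* =
[[-1, 3],
 [3, 1]].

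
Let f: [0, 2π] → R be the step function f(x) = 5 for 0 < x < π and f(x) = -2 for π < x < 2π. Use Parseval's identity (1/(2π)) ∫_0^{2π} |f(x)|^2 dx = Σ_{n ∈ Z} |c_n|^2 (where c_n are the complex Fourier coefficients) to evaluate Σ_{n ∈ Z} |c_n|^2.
Σ |c_n|^2 = 29/2

Parseval equates the L^2 energy of f (normalised by 1/(2π)) with the ℓ^2 sum of its Fourier coefficients: (1/(2π)) ∫_0^{2π} |f|^2 = Σ |c_n|^2.
Compute the left side: (1/(2π)) [∫_0^π 5^2 dx + ∫_π^{2π} (-2)^2 dx] = (1/(2π)) · (25π + 4π) = (25 + 4)/2 = 29/2.
So Σ_{n ∈ Z} |c_n|^2 = 29/2.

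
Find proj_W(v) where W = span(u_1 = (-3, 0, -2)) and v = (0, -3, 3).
proj_W(v) = (18/13, 0, 12/13)

Set up U = [u_1 | ... | u_1] ∈ R^(3×1). The projector onto W = col(U) is P = U (U^T U)^(-1) U^T.
Compute U^T U =
  [13],
and U^T v = (-6).
Solve U^T U · c = U^T v for the coefficients: c = (-6/13). The projection is proj_W(v) = U c.
Check: (v - proj_W(v)) · u_1 = 0  (should be 0).
Result: proj_W(v) = (18/13, 0, 12/13).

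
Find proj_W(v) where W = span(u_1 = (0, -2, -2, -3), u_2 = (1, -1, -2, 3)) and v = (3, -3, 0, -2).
proj_W(v) = (6/41, -66/41, -72/41, -72/41)

Set up U = [u_1 | ... | u_2] ∈ R^(4×2). The projector onto W = col(U) is P = U (U^T U)^(-1) U^T.
Compute U^T U =
  [17, -3]
  [-3, 15],
and U^T v = (12, 0).
Solve U^T U · c = U^T v for the coefficients: c = (30/41, 6/41). The projection is proj_W(v) = U c.
Check: (v - proj_W(v)) · u_1 = 0  (should be 0).
Check: (v - proj_W(v)) · u_2 = 0  (should be 0).
Result: proj_W(v) = (6/41, -66/41, -72/41, -72/41).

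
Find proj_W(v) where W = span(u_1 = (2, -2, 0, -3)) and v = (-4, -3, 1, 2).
proj_W(v) = (-16/17, 16/17, 0, 24/17)

Set up U = [u_1 | ... | u_1] ∈ R^(4×1). The projector onto W = col(U) is P = U (U^T U)^(-1) U^T.
Compute U^T U =
  [17],
and U^T v = (-8).
Solve U^T U · c = U^T v for the coefficients: c = (-8/17). The projection is proj_W(v) = U c.
Check: (v - proj_W(v)) · u_1 = 0  (should be 0).
Result: proj_W(v) = (-16/17, 16/17, 0, 24/17).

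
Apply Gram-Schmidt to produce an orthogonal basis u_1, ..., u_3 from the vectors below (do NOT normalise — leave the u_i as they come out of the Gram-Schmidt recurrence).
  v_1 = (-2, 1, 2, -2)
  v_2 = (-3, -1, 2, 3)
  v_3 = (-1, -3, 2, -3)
Orthogonal basis:
  u_1 = (-2, 1, 2, -2)
  u_2 = (-33/13, -16/13, 20/13, 45/13)
  u_3 = (38/145, -544/145, 20/29, -42/29)

Apply the Gram-Schmidt recurrence
  u_1 = v_1
  u_i = v_i − Σ_{j<i} ((v_i · u_j) / (u_j · u_j)) · u_j.

Step by step this gives:
  u_1 = (-2, 1, 2, -2)
  u_2 = (-33/13, -16/13, 20/13, 45/13)
  u_3 = (38/145, -544/145, 20/29, -42/29)

Orthogonality check:
  u_2 · u_1 = 0 (should be 0)
  u_3 · u_1 = 0 (should be 0)
  u_3 · u_2 = 0 (should be 0)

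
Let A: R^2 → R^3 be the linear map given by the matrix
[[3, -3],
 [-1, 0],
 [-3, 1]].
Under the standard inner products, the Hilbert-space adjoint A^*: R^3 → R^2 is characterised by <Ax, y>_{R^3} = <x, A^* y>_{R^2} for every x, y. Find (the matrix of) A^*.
A^* = A^T =
[[3, -1, -3],
 [-3, 0, 1]]

For real matrices with standard dot products, the defining identity <Ax, y> = <x, A^* y> gives (Ax)^T y = x^T (A^*) y, i.e. x^T A^T y = x^T (A^*) y. Since this holds for all x, y, we must have A^* = A^T. Therefore
A^* =
[[3, -1, -3],
 [-3, 0, 1]].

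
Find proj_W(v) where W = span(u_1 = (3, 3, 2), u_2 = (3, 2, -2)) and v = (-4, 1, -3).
proj_W(v) = (-402/253, -479/253, -576/253)

Set up U = [u_1 | ... | u_2] ∈ R^(3×2). The projector onto W = col(U) is P = U (U^T U)^(-1) U^T.
Compute U^T U =
  [22, 11]
  [11, 17],
and U^T v = (-15, -4).
Solve U^T U · c = U^T v for the coefficients: c = (-211/253, 7/23). The projection is proj_W(v) = U c.
Check: (v - proj_W(v)) · u_1 = 0  (should be 0).
Check: (v - proj_W(v)) · u_2 = 0  (should be 0).
Result: proj_W(v) = (-402/253, -479/253, -576/253).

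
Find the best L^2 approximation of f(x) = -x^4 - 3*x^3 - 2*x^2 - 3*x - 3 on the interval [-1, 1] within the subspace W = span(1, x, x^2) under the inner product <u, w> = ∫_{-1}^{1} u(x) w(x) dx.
g(x) = -20*x^2/7 - 24*x/5 - 102/35

The best approximation g ∈ W is the orthogonal projection of f onto W. Writing g = a_0 + a_1 x + a_2 x^2, the coefficients solve the normal equations G · a = b where
  G_{ij} = <φ_i, φ_j> and b_i = <f, φ_i>, with φ_0 = 1, φ_1 = x, φ_2 = x^2.
G =
  [2, 0, 2/3]
  [0, 2/3, 0]
  [2/3, 0, 2/5],
b = (-116/15, -16/5, -108/35).
Solving gives a_0 = -102/35, a_1 = -24/5, a_2 = -20/7, so
  g(x) = -20*x^2/7 - 24*x/5 - 102/35.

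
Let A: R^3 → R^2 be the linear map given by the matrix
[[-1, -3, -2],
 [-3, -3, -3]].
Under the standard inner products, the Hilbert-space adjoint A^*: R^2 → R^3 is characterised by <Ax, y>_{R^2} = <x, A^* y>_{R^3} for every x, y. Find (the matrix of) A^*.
A^* = A^T =
[[-1, -3],
 [-3, -3],
 [-2, -3]]

For real matrices with standard dot products, the defining identity <Ax, y> = <x, A^* y> gives (Ax)^T y = x^T (A^*) y, i.e. x^T A^T y = x^T (A^*) y. Since this holds for all x, y, we must have A^* = A^T. Therefore
A^* =
[[-1, -3],
 [-3, -3],
 [-2, -3]].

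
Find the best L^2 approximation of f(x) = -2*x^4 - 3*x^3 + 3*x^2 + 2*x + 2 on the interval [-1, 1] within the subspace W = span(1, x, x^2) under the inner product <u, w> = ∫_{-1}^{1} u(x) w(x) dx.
g(x) = 9*x^2/7 + x/5 + 76/35

The best approximation g ∈ W is the orthogonal projection of f onto W. Writing g = a_0 + a_1 x + a_2 x^2, the coefficients solve the normal equations G · a = b where
  G_{ij} = <φ_i, φ_j> and b_i = <f, φ_i>, with φ_0 = 1, φ_1 = x, φ_2 = x^2.
G =
  [2, 0, 2/3]
  [0, 2/3, 0]
  [2/3, 0, 2/5],
b = (26/5, 2/15, 206/105).
Solving gives a_0 = 76/35, a_1 = 1/5, a_2 = 9/7, so
  g(x) = 9*x^2/7 + x/5 + 76/35.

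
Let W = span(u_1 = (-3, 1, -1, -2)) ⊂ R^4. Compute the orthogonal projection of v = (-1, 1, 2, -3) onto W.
proj_W(v) = (-8/5, 8/15, -8/15, -16/15)

Set up U = [u_1 | ... | u_1] ∈ R^(4×1). The projector onto W = col(U) is P = U (U^T U)^(-1) U^T.
Compute U^T U =
  [15],
and U^T v = (8).
Solve U^T U · c = U^T v for the coefficients: c = (8/15). The projection is proj_W(v) = U c.
Check: (v - proj_W(v)) · u_1 = 0  (should be 0).
Result: proj_W(v) = (-8/5, 8/15, -8/15, -16/15).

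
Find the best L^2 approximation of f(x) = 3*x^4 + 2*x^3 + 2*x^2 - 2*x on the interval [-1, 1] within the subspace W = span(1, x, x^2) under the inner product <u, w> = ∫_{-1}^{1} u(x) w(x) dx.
g(x) = 32*x^2/7 - 4*x/5 - 9/35

The best approximation g ∈ W is the orthogonal projection of f onto W. Writing g = a_0 + a_1 x + a_2 x^2, the coefficients solve the normal equations G · a = b where
  G_{ij} = <φ_i, φ_j> and b_i = <f, φ_i>, with φ_0 = 1, φ_1 = x, φ_2 = x^2.
G =
  [2, 0, 2/3]
  [0, 2/3, 0]
  [2/3, 0, 2/5],
b = (38/15, -8/15, 58/35).
Solving gives a_0 = -9/35, a_1 = -4/5, a_2 = 32/7, so
  g(x) = 32*x^2/7 - 4*x/5 - 9/35.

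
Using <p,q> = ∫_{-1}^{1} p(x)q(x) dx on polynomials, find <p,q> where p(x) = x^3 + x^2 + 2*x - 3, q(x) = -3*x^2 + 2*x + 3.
<p,q> = -116/15

Expand the product: p(x)·q(x) = -3*x^5 - x^4 - x^3 + 16*x^2 - 9.
∫_{-1}^{1} of each monomial x^k gives [2/(k+1) if k even, 0 if k odd]. Integrating term-by-term (or equivalently evaluating the antiderivative F(x) = -x^6/2 - x^5/5 - x^4/4 + 16*x^3/3 - 9*x at the endpoints):
  F(1) − F(−1) = -277/60 − (187/60) = -116/15.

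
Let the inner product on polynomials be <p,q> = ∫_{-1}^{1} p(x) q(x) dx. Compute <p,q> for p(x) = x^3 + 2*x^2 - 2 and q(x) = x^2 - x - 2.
<p,q> = 22/5

Expand the product: p(x)·q(x) = x^5 + x^4 - 4*x^3 - 6*x^2 + 2*x + 4.
∫_{-1}^{1} of each monomial x^k gives [2/(k+1) if k even, 0 if k odd]. Integrating term-by-term (or equivalently evaluating the antiderivative F(x) = x^6/6 + x^5/5 - x^4 - 2*x^3 + x^2 + 4*x at the endpoints):
  F(1) − F(−1) = 71/30 − (-61/30) = 22/5.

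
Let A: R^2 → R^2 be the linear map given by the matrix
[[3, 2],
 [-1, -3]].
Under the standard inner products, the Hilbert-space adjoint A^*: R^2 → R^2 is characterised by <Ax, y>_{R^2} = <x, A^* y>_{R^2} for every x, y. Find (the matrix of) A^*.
A^* = A^T =
[[3, -1],
 [2, -3]]

For real matrices with standard dot products, the defining identity <Ax, y> = <x, A^* y> gives (Ax)^T y = x^T (A^*) y, i.e. x^T A^T y = x^T (A^*) y. Since this holds for all x, y, we must have A^* = A^T. Therefore
A^* =
[[3, -1],
 [2, -3]].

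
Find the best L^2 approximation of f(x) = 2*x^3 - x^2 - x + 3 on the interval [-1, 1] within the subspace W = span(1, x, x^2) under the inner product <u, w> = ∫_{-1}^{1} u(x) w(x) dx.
g(x) = -x^2 + x/5 + 3

The best approximation g ∈ W is the orthogonal projection of f onto W. Writing g = a_0 + a_1 x + a_2 x^2, the coefficients solve the normal equations G · a = b where
  G_{ij} = <φ_i, φ_j> and b_i = <f, φ_i>, with φ_0 = 1, φ_1 = x, φ_2 = x^2.
G =
  [2, 0, 2/3]
  [0, 2/3, 0]
  [2/3, 0, 2/5],
b = (16/3, 2/15, 8/5).
Solving gives a_0 = 3, a_1 = 1/5, a_2 = -1, so
  g(x) = -x^2 + x/5 + 3.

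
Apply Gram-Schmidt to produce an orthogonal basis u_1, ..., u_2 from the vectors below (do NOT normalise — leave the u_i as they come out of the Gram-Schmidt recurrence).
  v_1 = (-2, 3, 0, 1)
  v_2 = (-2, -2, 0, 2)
Orthogonal basis:
  u_1 = (-2, 3, 0, 1)
  u_2 = (-2, -2, 0, 2)

Apply the Gram-Schmidt recurrence
  u_1 = v_1
  u_i = v_i − Σ_{j<i} ((v_i · u_j) / (u_j · u_j)) · u_j.

Step by step this gives:
  u_1 = (-2, 3, 0, 1)
  u_2 = (-2, -2, 0, 2)

Orthogonality check:
  u_2 · u_1 = 0 (should be 0)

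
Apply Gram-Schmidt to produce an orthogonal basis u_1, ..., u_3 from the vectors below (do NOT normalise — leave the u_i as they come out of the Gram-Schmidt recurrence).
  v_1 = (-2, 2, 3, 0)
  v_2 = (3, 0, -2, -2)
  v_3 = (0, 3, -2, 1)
Orthogonal basis:
  u_1 = (-2, 2, 3, 0)
  u_2 = (27/17, 24/17, 2/17, -2)
  u_3 = (-54/145, 387/145, -294/145, 213/145)

Apply the Gram-Schmidt recurrence
  u_1 = v_1
  u_i = v_i − Σ_{j<i} ((v_i · u_j) / (u_j · u_j)) · u_j.

Step by step this gives:
  u_1 = (-2, 2, 3, 0)
  u_2 = (27/17, 24/17, 2/17, -2)
  u_3 = (-54/145, 387/145, -294/145, 213/145)

Orthogonality check:
  u_2 · u_1 = 0 (should be 0)
  u_3 · u_1 = 0 (should be 0)
  u_3 · u_2 = 0 (should be 0)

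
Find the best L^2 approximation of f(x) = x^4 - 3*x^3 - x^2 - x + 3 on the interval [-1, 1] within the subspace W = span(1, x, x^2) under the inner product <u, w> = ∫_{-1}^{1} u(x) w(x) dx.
g(x) = -x^2/7 - 14*x/5 + 102/35

The best approximation g ∈ W is the orthogonal projection of f onto W. Writing g = a_0 + a_1 x + a_2 x^2, the coefficients solve the normal equations G · a = b where
  G_{ij} = <φ_i, φ_j> and b_i = <f, φ_i>, with φ_0 = 1, φ_1 = x, φ_2 = x^2.
G =
  [2, 0, 2/3]
  [0, 2/3, 0]
  [2/3, 0, 2/5],
b = (86/15, -28/15, 66/35).
Solving gives a_0 = 102/35, a_1 = -14/5, a_2 = -1/7, so
  g(x) = -x^2/7 - 14*x/5 + 102/35.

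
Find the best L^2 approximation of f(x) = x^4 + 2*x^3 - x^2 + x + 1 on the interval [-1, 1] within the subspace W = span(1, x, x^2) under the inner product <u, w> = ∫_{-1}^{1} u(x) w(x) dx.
g(x) = -x^2/7 + 11*x/5 + 32/35

The best approximation g ∈ W is the orthogonal projection of f onto W. Writing g = a_0 + a_1 x + a_2 x^2, the coefficients solve the normal equations G · a = b where
  G_{ij} = <φ_i, φ_j> and b_i = <f, φ_i>, with φ_0 = 1, φ_1 = x, φ_2 = x^2.
G =
  [2, 0, 2/3]
  [0, 2/3, 0]
  [2/3, 0, 2/5],
b = (26/15, 22/15, 58/105).
Solving gives a_0 = 32/35, a_1 = 11/5, a_2 = -1/7, so
  g(x) = -x^2/7 + 11*x/5 + 32/35.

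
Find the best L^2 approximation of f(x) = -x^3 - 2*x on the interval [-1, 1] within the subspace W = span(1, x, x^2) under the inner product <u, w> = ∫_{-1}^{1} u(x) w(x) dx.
g(x) = -13*x/5

The best approximation g ∈ W is the orthogonal projection of f onto W. Writing g = a_0 + a_1 x + a_2 x^2, the coefficients solve the normal equations G · a = b where
  G_{ij} = <φ_i, φ_j> and b_i = <f, φ_i>, with φ_0 = 1, φ_1 = x, φ_2 = x^2.
G =
  [2, 0, 2/3]
  [0, 2/3, 0]
  [2/3, 0, 2/5],
b = (0, -26/15, 0).
Solving gives a_0 = 0, a_1 = -13/5, a_2 = 0, so
  g(x) = -13*x/5.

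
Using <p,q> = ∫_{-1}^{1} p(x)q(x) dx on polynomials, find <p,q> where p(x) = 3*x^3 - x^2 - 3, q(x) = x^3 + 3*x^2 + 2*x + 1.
<p,q> = -1114/105

Expand the product: p(x)·q(x) = 3*x^6 + 8*x^5 + 3*x^4 - 2*x^3 - 10*x^2 - 6*x - 3.
∫_{-1}^{1} of each monomial x^k gives [2/(k+1) if k even, 0 if k odd]. Integrating term-by-term (or equivalently evaluating the antiderivative F(x) = 3*x^7/7 + 4*x^6/3 + 3*x^5/5 - x^4/2 - 10*x^3/3 - 3*x^2 - 3*x at the endpoints):
  F(1) − F(−1) = -523/70 − (659/210) = -1114/105.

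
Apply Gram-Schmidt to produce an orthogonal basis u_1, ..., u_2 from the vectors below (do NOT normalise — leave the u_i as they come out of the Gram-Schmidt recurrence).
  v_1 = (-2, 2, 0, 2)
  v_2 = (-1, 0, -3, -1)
Orthogonal basis:
  u_1 = (-2, 2, 0, 2)
  u_2 = (-1, 0, -3, -1)

Apply the Gram-Schmidt recurrence
  u_1 = v_1
  u_i = v_i − Σ_{j<i} ((v_i · u_j) / (u_j · u_j)) · u_j.

Step by step this gives:
  u_1 = (-2, 2, 0, 2)
  u_2 = (-1, 0, -3, -1)

Orthogonality check:
  u_2 · u_1 = 0 (should be 0)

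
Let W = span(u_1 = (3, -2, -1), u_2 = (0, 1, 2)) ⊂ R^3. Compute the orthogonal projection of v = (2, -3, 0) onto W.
proj_W(v) = (8/3, -5/3, -2/3)

Set up U = [u_1 | ... | u_2] ∈ R^(3×2). The projector onto W = col(U) is P = U (U^T U)^(-1) U^T.
Compute U^T U =
  [14, -4]
  [-4, 5],
and U^T v = (12, -3).
Solve U^T U · c = U^T v for the coefficients: c = (8/9, 1/9). The projection is proj_W(v) = U c.
Check: (v - proj_W(v)) · u_1 = 0  (should be 0).
Check: (v - proj_W(v)) · u_2 = 0  (should be 0).
Result: proj_W(v) = (8/3, -5/3, -2/3).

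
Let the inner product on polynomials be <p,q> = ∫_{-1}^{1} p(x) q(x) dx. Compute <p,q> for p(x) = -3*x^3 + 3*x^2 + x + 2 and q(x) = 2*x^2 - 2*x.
<p,q> = 92/15

Expand the product: p(x)·q(x) = -6*x^5 + 12*x^4 - 4*x^3 + 2*x^2 - 4*x.
∫_{-1}^{1} of each monomial x^k gives [2/(k+1) if k even, 0 if k odd]. Integrating term-by-term (or equivalently evaluating the antiderivative F(x) = -x^6 + 12*x^5/5 - x^4 + 2*x^3/3 - 2*x^2 at the endpoints):
  F(1) − F(−1) = -14/15 − (-106/15) = 92/15.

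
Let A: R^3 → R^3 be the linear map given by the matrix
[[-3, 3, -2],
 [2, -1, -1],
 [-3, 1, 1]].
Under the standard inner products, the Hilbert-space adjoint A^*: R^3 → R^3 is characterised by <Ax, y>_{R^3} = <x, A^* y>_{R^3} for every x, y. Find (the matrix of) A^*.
A^* = A^T =
[[-3, 2, -3],
 [3, -1, 1],
 [-2, -1, 1]]

For real matrices with standard dot products, the defining identity <Ax, y> = <x, A^* y> gives (Ax)^T y = x^T (A^*) y, i.e. x^T A^T y = x^T (A^*) y. Since this holds for all x, y, we must have A^* = A^T. Therefore
A^* =
[[-3, 2, -3],
 [3, -1, 1],
 [-2, -1, 1]].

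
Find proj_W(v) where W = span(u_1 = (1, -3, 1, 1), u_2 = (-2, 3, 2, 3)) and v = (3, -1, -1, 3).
proj_W(v) = (37/69, -43/23, 61/69, 67/69)

Set up U = [u_1 | ... | u_2] ∈ R^(4×2). The projector onto W = col(U) is P = U (U^T U)^(-1) U^T.
Compute U^T U =
  [12, -6]
  [-6, 26],
and U^T v = (8, -2).
Solve U^T U · c = U^T v for the coefficients: c = (49/69, 2/23). The projection is proj_W(v) = U c.
Check: (v - proj_W(v)) · u_1 = 0  (should be 0).
Check: (v - proj_W(v)) · u_2 = 0  (should be 0).
Result: proj_W(v) = (37/69, -43/23, 61/69, 67/69).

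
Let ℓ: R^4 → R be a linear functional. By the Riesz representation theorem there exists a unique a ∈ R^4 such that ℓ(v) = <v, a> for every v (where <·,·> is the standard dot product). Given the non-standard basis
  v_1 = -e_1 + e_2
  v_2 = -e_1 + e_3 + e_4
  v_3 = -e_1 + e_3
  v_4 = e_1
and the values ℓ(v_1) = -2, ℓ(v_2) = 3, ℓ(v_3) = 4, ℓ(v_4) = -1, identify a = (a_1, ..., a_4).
a = (-1, -3, 3, -1)

Write a = (a_1, ..., a_4) in the standard basis. For each basis vector v_i, ℓ(v_i) = <v_i, a> is a linear equation in the a_j's. Collect the n equations into a matrix system V a = ℓ, where row i of V is v_i (expressed in the standard basis). Since V is invertible (lower-triangular with 1s on the diagonal, up to permutation), solve by back-substitution:
  V =
[[-1, 1, 0, 0],
 [-1, 0, 1, 1],
 [-1, 0, 1, 0],
 [1, 0, 0, 0]]
  V a = (-2, 3, 4, -1)
Solving gives a = (-1, -3, 3, -1).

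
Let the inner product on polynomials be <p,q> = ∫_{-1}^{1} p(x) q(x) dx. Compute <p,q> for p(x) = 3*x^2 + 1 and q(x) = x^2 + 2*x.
<p,q> = 28/15

Expand the product: p(x)·q(x) = 3*x^4 + 6*x^3 + x^2 + 2*x.
∫_{-1}^{1} of each monomial x^k gives [2/(k+1) if k even, 0 if k odd]. Integrating term-by-term (or equivalently evaluating the antiderivative F(x) = 3*x^5/5 + 3*x^4/2 + x^3/3 + x^2 at the endpoints):
  F(1) − F(−1) = 103/30 − (47/30) = 28/15.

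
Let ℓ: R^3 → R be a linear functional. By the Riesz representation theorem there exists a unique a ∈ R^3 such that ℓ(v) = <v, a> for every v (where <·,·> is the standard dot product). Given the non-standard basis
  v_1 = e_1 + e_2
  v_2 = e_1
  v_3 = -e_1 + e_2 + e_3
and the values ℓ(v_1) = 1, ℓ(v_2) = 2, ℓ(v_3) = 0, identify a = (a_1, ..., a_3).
a = (2, -1, 3)

Write a = (a_1, ..., a_3) in the standard basis. For each basis vector v_i, ℓ(v_i) = <v_i, a> is a linear equation in the a_j's. Collect the n equations into a matrix system V a = ℓ, where row i of V is v_i (expressed in the standard basis). Since V is invertible (lower-triangular with 1s on the diagonal, up to permutation), solve by back-substitution:
  V =
[[1, 1, 0],
 [1, 0, 0],
 [-1, 1, 1]]
  V a = (1, 2, 0)
Solving gives a = (2, -1, 3).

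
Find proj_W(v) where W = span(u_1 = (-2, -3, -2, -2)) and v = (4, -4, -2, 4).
proj_W(v) = (0, 0, 0, 0)

Set up U = [u_1 | ... | u_1] ∈ R^(4×1). The projector onto W = col(U) is P = U (U^T U)^(-1) U^T.
Compute U^T U =
  [21],
and U^T v = (0).
Solve U^T U · c = U^T v for the coefficients: c = (0). The projection is proj_W(v) = U c.
Check: (v - proj_W(v)) · u_1 = 0  (should be 0).
Result: proj_W(v) = (0, 0, 0, 0).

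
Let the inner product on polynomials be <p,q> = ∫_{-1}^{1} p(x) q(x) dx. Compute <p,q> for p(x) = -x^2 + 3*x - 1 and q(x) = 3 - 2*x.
<p,q> = -12

Expand the product: p(x)·q(x) = 2*x^3 - 9*x^2 + 11*x - 3.
∫_{-1}^{1} of each monomial x^k gives [2/(k+1) if k even, 0 if k odd]. Integrating term-by-term (or equivalently evaluating the antiderivative F(x) = x^4/2 - 3*x^3 + 11*x^2/2 - 3*x at the endpoints):
  F(1) − F(−1) = 0 − (12) = -12.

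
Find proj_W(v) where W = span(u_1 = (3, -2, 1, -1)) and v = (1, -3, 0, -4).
proj_W(v) = (13/5, -26/15, 13/15, -13/15)

Set up U = [u_1 | ... | u_1] ∈ R^(4×1). The projector onto W = col(U) is P = U (U^T U)^(-1) U^T.
Compute U^T U =
  [15],
and U^T v = (13).
Solve U^T U · c = U^T v for the coefficients: c = (13/15). The projection is proj_W(v) = U c.
Check: (v - proj_W(v)) · u_1 = 0  (should be 0).
Result: proj_W(v) = (13/5, -26/15, 13/15, -13/15).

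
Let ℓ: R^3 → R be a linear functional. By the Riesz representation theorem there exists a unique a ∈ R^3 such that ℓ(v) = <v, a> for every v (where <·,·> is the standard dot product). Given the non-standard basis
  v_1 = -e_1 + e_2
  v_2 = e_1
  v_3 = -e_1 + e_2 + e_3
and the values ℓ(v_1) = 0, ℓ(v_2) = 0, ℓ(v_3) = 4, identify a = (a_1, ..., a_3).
a = (0, 0, 4)

Write a = (a_1, ..., a_3) in the standard basis. For each basis vector v_i, ℓ(v_i) = <v_i, a> is a linear equation in the a_j's. Collect the n equations into a matrix system V a = ℓ, where row i of V is v_i (expressed in the standard basis). Since V is invertible (lower-triangular with 1s on the diagonal, up to permutation), solve by back-substitution:
  V =
[[-1, 1, 0],
 [1, 0, 0],
 [-1, 1, 1]]
  V a = (0, 0, 4)
Solving gives a = (0, 0, 4).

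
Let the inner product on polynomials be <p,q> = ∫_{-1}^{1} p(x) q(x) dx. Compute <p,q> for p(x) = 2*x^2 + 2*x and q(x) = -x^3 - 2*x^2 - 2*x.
<p,q> = -76/15

Expand the product: p(x)·q(x) = -2*x^5 - 6*x^4 - 8*x^3 - 4*x^2.
∫_{-1}^{1} of each monomial x^k gives [2/(k+1) if k even, 0 if k odd]. Integrating term-by-term (or equivalently evaluating the antiderivative F(x) = -x^6/3 - 6*x^5/5 - 2*x^4 - 4*x^3/3 at the endpoints):
  F(1) − F(−1) = -73/15 − (1/5) = -76/15.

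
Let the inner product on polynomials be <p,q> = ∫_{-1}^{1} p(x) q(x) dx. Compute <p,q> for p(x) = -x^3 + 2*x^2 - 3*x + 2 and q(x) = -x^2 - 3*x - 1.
<p,q> = -4/15

Expand the product: p(x)·q(x) = x^5 + x^4 - 2*x^3 + 5*x^2 - 3*x - 2.
∫_{-1}^{1} of each monomial x^k gives [2/(k+1) if k even, 0 if k odd]. Integrating term-by-term (or equivalently evaluating the antiderivative F(x) = x^6/6 + x^5/5 - x^4/2 + 5*x^3/3 - 3*x^2/2 - 2*x at the endpoints):
  F(1) − F(−1) = -59/30 − (-17/10) = -4/15.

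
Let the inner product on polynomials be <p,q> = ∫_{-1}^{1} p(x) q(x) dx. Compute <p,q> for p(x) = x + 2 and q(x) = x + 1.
<p,q> = 14/3

Expand the product: p(x)·q(x) = x^2 + 3*x + 2.
∫_{-1}^{1} of each monomial x^k gives [2/(k+1) if k even, 0 if k odd]. Integrating term-by-term (or equivalently evaluating the antiderivative F(x) = x^3/3 + 3*x^2/2 + 2*x at the endpoints):
  F(1) − F(−1) = 23/6 − (-5/6) = 14/3.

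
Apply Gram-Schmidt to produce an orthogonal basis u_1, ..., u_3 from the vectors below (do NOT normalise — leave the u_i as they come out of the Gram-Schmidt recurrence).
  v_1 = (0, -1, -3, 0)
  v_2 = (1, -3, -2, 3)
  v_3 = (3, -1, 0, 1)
Orthogonal basis:
  u_1 = (0, -1, -3, 0)
  u_2 = (1, -21/10, 7/10, 3)
  u_3 = (366/149, 36/149, -12/149, -94/149)

Apply the Gram-Schmidt recurrence
  u_1 = v_1
  u_i = v_i − Σ_{j<i} ((v_i · u_j) / (u_j · u_j)) · u_j.

Step by step this gives:
  u_1 = (0, -1, -3, 0)
  u_2 = (1, -21/10, 7/10, 3)
  u_3 = (366/149, 36/149, -12/149, -94/149)

Orthogonality check:
  u_2 · u_1 = 0 (should be 0)
  u_3 · u_1 = 0 (should be 0)
  u_3 · u_2 = 0 (should be 0)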